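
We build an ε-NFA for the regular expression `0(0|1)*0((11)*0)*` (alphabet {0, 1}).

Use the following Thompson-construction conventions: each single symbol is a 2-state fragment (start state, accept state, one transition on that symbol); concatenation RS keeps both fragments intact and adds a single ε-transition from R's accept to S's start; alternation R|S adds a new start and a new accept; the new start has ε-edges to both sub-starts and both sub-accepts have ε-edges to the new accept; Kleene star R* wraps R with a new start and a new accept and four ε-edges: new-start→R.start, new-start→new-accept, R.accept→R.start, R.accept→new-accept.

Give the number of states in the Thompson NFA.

Building bottom-up:
Each of the 7 symbol leaves contributes a 2-state fragment.
  0|1 = 6 states
  (0|1)* = 8 states
  11 = 4 states
  (11)* = 6 states
  (11)*0 = 8 states
  ((11)*0)* = 10 states
  0(0|1)*0((11)*0)* = 22 states

22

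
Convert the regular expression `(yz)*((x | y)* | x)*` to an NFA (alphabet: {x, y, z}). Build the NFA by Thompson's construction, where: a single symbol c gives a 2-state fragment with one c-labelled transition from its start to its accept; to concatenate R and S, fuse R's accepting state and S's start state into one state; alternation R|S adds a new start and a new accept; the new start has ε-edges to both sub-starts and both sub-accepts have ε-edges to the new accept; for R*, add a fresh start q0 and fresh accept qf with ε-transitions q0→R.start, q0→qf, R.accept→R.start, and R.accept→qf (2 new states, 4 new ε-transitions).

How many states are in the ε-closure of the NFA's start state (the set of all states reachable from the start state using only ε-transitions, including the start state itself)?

Work bottom-up. For each fragment F, track |ε-closure(F.start)| and whether F's accept lies in that closure (i.e. whether F accepts ε). A single-symbol fragment has closure size 1 and does not accept ε.
  yz → same as the first factor's closure: |ε-closure| = 1
  (yz)* → |ε-closure| = 1 (new start) + 1 (body) + 1 (new accept) = 3
  x | y → new start ε-reaches every alternative's start; none of them accept ε, so the new accept is not reached: |ε-closure| = 1 + 1 + 1 = 3
  (x | y)* → the star's fresh start ε-reaches both the body's start and the fresh accept: |ε-closure| = 2 + 3 = 5
  (x | y)* | x → new start ε-reaches every alternative's start; at least one alternative accepts ε, so the union's new accept is reached too: |ε-closure| = 1 + 5 + 1 + 1 = 8
  ((x | y)* | x)* → the star's fresh start ε-reaches both the body's start and the fresh accept: |ε-closure| = 2 + 8 = 10
  (yz)*((x | y)* | x)* → the left operand accepts ε, so the closure extends into the next operand (the shared merged state is already counted); |ε-closure| = 3 + (10−1) = 12

12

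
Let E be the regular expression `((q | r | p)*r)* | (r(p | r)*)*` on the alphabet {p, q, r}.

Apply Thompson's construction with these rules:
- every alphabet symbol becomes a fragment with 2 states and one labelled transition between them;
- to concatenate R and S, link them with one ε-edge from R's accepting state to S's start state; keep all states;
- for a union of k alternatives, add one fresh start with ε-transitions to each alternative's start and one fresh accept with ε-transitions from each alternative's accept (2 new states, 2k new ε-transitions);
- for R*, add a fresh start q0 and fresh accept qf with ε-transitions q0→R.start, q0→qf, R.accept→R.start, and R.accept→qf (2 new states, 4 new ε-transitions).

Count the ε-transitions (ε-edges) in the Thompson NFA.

Building bottom-up:
Each of the 7 symbol leaves contributes 0 ε-transitions.
  q | r | p → 6 ε-transitions
  (q | r | p)* → 10 ε-transitions
  (q | r | p)*r → 11 ε-transitions
  ((q | r | p)*r)* → 15 ε-transitions
  p | r → 4 ε-transitions
  (p | r)* → 8 ε-transitions
  r(p | r)* → 9 ε-transitions
  (r(p | r)*)* → 13 ε-transitions
  ((q | r | p)*r)* | (r(p | r)*)* → 32 ε-transitions

32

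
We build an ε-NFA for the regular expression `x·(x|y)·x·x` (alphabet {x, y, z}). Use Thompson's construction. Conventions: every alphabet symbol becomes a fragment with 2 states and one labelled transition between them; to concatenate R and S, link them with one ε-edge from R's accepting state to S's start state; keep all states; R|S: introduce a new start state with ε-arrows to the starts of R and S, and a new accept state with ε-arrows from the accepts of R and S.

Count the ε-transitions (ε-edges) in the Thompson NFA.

Building bottom-up:
Each of the 5 symbol leaves contributes 0 ε-transitions.
  x|y : 4 ε-transitions
  x·(x|y)·x·x : 7 ε-transitions

7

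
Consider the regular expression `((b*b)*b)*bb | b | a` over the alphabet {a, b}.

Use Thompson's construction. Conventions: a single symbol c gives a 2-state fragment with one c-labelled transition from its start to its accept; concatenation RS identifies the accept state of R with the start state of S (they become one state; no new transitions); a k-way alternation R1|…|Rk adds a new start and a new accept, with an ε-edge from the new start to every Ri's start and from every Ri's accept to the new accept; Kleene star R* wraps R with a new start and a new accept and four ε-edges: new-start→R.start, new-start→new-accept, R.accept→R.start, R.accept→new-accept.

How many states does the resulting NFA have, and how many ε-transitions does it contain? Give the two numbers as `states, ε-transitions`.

18, 18

Building bottom-up:
Each of the 7 symbol leaves contributes 2 states and 0 ε-transitions.
  b* — 4 states, 4 ε-transitions
  b*b — 5 states, 4 ε-transitions
  (b*b)* — 7 states, 8 ε-transitions
  (b*b)*b — 8 states, 8 ε-transitions
  ((b*b)*b)* — 10 states, 12 ε-transitions
  ((b*b)*b)*bb — 12 states, 12 ε-transitions
  ((b*b)*b)*bb | b | a — 18 states, 18 ε-transitions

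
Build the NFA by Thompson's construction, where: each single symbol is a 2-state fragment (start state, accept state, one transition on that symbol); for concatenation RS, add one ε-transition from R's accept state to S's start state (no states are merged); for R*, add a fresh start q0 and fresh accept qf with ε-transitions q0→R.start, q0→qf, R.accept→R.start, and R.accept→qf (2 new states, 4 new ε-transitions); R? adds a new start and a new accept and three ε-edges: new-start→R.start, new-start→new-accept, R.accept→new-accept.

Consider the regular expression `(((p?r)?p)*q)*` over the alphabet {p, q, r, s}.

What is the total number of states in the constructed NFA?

Per subexpression:
Each of the 4 symbol leaves contributes a 2-state fragment.
  p? = 4 states
  p?r = 6 states
  (p?r)? = 8 states
  (p?r)?p = 10 states
  ((p?r)?p)* = 12 states
  ((p?r)?p)*q = 14 states
  (((p?r)?p)*q)* = 16 states

16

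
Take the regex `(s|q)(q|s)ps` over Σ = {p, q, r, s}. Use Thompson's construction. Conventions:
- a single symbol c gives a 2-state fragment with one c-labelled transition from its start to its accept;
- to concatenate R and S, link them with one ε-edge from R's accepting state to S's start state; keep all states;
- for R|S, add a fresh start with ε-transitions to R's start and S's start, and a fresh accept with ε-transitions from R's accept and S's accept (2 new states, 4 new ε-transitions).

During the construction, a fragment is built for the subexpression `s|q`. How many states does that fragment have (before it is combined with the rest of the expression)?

Fragment for `s|q`:
Each of the 2 symbol leaves contributes a 2-state fragment.
  s|q → 6 states

6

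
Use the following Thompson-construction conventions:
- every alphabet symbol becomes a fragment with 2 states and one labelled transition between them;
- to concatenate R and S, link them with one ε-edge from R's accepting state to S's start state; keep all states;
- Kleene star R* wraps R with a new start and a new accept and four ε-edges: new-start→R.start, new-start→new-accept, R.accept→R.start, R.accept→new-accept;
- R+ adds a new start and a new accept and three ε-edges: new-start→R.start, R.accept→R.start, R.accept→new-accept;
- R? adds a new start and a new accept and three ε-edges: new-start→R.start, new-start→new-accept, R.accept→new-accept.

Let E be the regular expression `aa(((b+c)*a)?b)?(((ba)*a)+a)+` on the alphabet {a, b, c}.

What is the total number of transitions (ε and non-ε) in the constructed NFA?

42

Building bottom-up:
Each of the 10 symbol leaves contributes 1 transition (1 symbol, 0 ε).
  b+ : 4 transitions (1 symbol, 3 ε)
  b+c : 6 transitions (2 symbol, 4 ε)
  (b+c)* : 10 transitions (2 symbol, 8 ε)
  (b+c)*a : 12 transitions (3 symbol, 9 ε)
  ((b+c)*a)? : 15 transitions (3 symbol, 12 ε)
  ((b+c)*a)?b : 17 transitions (4 symbol, 13 ε)
  (((b+c)*a)?b)? : 20 transitions (4 symbol, 16 ε)
  ba : 3 transitions (2 symbol, 1 ε)
  (ba)* : 7 transitions (2 symbol, 5 ε)
  (ba)*a : 9 transitions (3 symbol, 6 ε)
  ((ba)*a)+ : 12 transitions (3 symbol, 9 ε)
  ((ba)*a)+a : 14 transitions (4 symbol, 10 ε)
  (((ba)*a)+a)+ : 17 transitions (4 symbol, 13 ε)
  aa(((b+c)*a)?b)?(((ba)*a)+a)+ : 42 transitions (10 symbol, 32 ε)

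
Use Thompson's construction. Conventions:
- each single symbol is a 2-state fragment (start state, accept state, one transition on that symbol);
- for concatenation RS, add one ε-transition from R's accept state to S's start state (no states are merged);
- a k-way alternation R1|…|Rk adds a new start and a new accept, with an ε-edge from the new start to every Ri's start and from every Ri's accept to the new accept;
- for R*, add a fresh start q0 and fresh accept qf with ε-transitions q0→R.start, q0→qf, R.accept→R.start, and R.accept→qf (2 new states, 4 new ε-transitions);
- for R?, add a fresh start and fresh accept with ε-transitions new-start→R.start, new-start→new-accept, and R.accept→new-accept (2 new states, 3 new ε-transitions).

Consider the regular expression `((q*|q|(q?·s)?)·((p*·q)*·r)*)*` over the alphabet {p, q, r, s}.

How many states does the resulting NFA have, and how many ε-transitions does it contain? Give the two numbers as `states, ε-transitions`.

30, 36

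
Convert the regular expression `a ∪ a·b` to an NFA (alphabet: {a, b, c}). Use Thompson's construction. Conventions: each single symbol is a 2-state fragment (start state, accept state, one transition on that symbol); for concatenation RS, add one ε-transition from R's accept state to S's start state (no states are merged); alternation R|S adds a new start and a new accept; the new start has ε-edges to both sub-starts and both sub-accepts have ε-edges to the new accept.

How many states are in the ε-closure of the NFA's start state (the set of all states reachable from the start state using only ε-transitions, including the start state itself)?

3

Let C(F) = |ε-closure(F.start)| within fragment F, and note whether F accepts ε. Symbol fragments have C = 1 and do not accept ε. Then:
  a·b : C equals the left operand's closure size = 1 (its accept is not ε-reachable, so the closure stops there)
  a ∪ a·b : C = 1 + 1 + 1 = 3 (the new accept is not ε-reachable since no branch accepts ε)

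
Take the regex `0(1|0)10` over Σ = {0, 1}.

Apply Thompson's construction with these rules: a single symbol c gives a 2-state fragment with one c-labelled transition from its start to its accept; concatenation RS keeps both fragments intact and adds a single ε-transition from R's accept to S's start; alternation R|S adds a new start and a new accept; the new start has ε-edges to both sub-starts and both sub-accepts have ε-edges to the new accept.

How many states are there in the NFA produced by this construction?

12

Building bottom-up:
Each of the 5 symbol leaves contributes a 2-state fragment.
  1|0 = 6 states
  0(1|0)10 = 12 states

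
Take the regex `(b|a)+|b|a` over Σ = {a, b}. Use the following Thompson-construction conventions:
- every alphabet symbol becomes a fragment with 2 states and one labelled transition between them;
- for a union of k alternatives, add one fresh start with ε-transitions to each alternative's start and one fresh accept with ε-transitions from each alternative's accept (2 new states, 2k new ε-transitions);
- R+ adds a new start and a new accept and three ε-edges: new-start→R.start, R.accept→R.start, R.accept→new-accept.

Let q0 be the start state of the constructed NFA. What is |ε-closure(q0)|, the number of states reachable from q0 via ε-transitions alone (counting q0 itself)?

Work bottom-up. For each fragment F, track |ε-closure(F.start)| and whether F's accept lies in that closure (i.e. whether F accepts ε). A single-symbol fragment has closure size 1 and does not accept ε.
  b|a : |ε-closure| = 1 + 1 + 1 = 3 (the new accept is not ε-reachable since no branch accepts ε)
  (b|a)+ : |ε-closure| = 1 + 3 = 4 (the body doesn't accept ε, so the new accept is not reached)
  (b|a)+|b|a : |ε-closure| = 1 + 4 + 1 + 1 = 7 (the new accept is not ε-reachable since no branch accepts ε)

7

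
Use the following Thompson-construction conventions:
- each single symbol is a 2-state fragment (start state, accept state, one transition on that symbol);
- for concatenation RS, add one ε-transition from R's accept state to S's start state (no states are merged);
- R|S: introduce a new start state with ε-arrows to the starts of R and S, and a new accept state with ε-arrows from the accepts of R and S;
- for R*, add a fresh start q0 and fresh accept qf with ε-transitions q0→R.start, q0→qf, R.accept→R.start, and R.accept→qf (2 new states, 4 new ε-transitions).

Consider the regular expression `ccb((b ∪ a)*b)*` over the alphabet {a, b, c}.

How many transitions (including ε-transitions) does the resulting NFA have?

22

By structural recursion:
Each of the 6 symbol leaves contributes 1 transition (1 symbol, 0 ε).
  b ∪ a — 6 transitions (2 symbol, 4 ε)
  (b ∪ a)* — 10 transitions (2 symbol, 8 ε)
  (b ∪ a)*b — 12 transitions (3 symbol, 9 ε)
  ((b ∪ a)*b)* — 16 transitions (3 symbol, 13 ε)
  ccb((b ∪ a)*b)* — 22 transitions (6 symbol, 16 ε)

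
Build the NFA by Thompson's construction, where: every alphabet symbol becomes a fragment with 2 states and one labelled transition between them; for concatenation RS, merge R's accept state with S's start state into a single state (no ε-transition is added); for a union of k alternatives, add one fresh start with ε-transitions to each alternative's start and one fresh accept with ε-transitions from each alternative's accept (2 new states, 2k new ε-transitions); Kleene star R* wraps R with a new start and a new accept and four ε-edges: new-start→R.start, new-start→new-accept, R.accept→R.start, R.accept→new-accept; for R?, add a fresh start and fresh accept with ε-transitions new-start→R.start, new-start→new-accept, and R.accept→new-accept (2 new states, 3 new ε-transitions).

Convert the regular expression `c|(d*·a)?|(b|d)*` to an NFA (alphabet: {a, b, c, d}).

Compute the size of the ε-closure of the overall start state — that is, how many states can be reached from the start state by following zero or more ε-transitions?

13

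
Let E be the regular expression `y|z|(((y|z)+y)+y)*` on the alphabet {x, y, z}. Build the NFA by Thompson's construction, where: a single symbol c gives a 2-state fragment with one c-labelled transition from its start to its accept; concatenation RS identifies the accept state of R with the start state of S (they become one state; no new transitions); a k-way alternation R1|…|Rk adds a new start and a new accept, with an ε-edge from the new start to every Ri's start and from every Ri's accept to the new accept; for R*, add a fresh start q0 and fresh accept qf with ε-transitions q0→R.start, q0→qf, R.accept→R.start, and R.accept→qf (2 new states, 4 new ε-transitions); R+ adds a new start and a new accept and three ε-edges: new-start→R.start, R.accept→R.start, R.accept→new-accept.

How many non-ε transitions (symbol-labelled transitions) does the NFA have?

6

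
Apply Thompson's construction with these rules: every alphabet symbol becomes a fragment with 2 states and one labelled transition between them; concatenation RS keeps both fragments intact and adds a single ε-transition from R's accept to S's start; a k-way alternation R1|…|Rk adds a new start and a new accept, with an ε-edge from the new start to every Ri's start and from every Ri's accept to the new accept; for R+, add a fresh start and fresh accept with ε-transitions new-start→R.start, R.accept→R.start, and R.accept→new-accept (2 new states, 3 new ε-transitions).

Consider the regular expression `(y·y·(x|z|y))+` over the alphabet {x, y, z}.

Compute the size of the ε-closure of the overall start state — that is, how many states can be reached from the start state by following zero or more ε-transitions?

2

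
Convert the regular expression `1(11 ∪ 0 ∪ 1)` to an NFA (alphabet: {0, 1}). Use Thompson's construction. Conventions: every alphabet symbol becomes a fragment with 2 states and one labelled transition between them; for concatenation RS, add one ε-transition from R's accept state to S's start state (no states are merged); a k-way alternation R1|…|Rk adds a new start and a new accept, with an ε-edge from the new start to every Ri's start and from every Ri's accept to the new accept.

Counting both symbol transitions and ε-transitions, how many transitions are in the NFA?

Per subexpression:
Each of the 5 symbol leaves contributes 1 transition (1 symbol, 0 ε).
  11 = 3 transitions (2 symbol, 1 ε)
  11 ∪ 0 ∪ 1 = 11 transitions (4 symbol, 7 ε)
  1(11 ∪ 0 ∪ 1) = 13 transitions (5 symbol, 8 ε)

13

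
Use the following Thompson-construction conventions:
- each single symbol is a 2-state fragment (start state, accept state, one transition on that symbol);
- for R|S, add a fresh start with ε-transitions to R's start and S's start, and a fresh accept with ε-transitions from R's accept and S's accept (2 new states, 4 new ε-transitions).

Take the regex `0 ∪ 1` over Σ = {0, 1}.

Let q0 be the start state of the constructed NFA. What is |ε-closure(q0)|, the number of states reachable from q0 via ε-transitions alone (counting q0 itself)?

3

Compute the ε-closure size of each fragment's start state recursively; a symbol fragment's start has no outgoing ε-edge, so its closure is just itself (size 1).
  0 ∪ 1 : new start ε-reaches every alternative's start; none of them accept ε, so the new accept is not reached: C = 1 + 1 + 1 = 3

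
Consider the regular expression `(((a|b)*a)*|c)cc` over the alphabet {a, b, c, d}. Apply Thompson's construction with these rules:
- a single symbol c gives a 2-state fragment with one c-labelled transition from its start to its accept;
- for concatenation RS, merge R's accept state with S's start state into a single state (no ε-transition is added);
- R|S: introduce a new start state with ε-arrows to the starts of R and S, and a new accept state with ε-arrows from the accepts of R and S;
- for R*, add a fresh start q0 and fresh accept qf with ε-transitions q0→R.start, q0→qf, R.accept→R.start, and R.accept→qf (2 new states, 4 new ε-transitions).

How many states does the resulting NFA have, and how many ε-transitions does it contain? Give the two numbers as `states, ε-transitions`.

17, 16

Per subexpression:
Each of the 6 symbol leaves contributes 2 states and 0 ε-transitions.
  a|b → 6 states, 4 ε-transitions
  (a|b)* → 8 states, 8 ε-transitions
  (a|b)*a → 9 states, 8 ε-transitions
  ((a|b)*a)* → 11 states, 12 ε-transitions
  ((a|b)*a)*|c → 15 states, 16 ε-transitions
  (((a|b)*a)*|c)cc → 17 states, 16 ε-transitions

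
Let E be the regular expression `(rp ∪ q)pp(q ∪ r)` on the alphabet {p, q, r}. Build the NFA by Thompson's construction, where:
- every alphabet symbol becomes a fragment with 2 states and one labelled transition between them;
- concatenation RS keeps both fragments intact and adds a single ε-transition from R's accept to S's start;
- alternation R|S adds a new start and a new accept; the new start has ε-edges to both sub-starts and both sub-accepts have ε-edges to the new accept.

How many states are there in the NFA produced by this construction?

By structural recursion:
Each of the 7 symbol leaves contributes a 2-state fragment.
  rp : 4 states
  rp ∪ q : 8 states
  q ∪ r : 6 states
  (rp ∪ q)pp(q ∪ r) : 18 states

18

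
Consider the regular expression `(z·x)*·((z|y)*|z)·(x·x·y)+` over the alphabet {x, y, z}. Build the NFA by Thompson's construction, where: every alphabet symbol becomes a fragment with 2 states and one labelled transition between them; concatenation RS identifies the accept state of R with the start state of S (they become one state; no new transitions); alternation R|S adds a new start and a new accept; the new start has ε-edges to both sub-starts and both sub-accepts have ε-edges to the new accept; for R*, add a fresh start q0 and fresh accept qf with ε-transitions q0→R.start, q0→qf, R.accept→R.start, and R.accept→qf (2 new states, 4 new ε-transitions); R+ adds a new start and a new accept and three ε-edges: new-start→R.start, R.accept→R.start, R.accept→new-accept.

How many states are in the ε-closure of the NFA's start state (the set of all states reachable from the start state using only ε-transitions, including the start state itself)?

Compute the ε-closure size of each fragment's start state recursively; a symbol fragment's start has no outgoing ε-edge, so its closure is just itself (size 1).
  z·x → same as the first factor's closure: |ε-closure| = 1
  (z·x)* → new start has ε-edges to the inner start and to the new accept, so |ε-closure| = 2 + 1 = 3
  z|y → new start ε-reaches every alternative's start; none of them accept ε, so the new accept is not reached: |ε-closure| = 1 + 1 + 1 = 3
  (z|y)* → |ε-closure| = 1 (new start) + 3 (body) + 1 (new accept) = 5
  (z|y)*|z → new start ε-reaches every alternative's start; at least one alternative accepts ε, so the union's new accept is reached too: |ε-closure| = 1 + 5 + 1 + 1 = 8
  x·x·y → |ε-closure| equals the left operand's closure size = 1 (its accept is not ε-reachable, so the closure stops there)
  (x·x·y)+ → |ε-closure| = 1 + 1 = 2 (the body doesn't accept ε, so the new accept is not reached)
  (z·x)*·((z|y)*|z)·(x·x·y)+ → |ε-closure| = 3 + (8−1) + (2−1) = 11 (closure spills across the concat boundary because the left factor accepts ε)

11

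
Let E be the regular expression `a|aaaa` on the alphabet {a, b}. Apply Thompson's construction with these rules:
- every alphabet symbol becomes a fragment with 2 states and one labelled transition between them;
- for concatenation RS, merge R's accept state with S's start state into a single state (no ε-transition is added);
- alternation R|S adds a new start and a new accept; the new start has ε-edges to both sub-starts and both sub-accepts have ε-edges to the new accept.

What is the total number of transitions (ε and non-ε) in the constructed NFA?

9

By structural recursion:
Each of the 5 symbol leaves contributes 1 transition (1 symbol, 0 ε).
  aaaa — 4 transitions (4 symbol, 0 ε)
  a|aaaa — 9 transitions (5 symbol, 4 ε)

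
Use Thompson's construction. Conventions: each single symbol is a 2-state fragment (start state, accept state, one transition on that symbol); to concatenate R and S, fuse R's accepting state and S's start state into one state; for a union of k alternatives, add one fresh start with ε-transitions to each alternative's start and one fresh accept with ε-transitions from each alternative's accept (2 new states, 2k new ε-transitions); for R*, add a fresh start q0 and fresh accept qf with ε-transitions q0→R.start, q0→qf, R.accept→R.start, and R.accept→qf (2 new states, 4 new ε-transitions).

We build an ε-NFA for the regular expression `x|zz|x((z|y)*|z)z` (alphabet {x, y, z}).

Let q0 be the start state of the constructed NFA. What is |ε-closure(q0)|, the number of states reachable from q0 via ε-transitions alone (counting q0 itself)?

Work bottom-up. For each fragment F, track |ε-closure(F.start)| and whether F's accept lies in that closure (i.e. whether F accepts ε). A single-symbol fragment has closure size 1 and does not accept ε.
  zz : same as the first factor's closure: C = 1
  z|y : new start ε-reaches every alternative's start; none of them accept ε, so the new accept is not reached: C = 1 + 1 + 1 = 3
  (z|y)* : new start has ε-edges to the inner start and to the new accept, so C = 2 + 3 = 5
  (z|y)*|z : new start ε-reaches every alternative's start; at least one alternative accepts ε, so the union's new accept is reached too: C = 1 + 5 + 1 + 1 = 8
  x((z|y)*|z)z : same as the first factor's closure: C = 1
  x|zz|x((z|y)*|z)z : C = 1 + 1 + 1 + 1 = 4 (the new accept is not ε-reachable since no branch accepts ε)

4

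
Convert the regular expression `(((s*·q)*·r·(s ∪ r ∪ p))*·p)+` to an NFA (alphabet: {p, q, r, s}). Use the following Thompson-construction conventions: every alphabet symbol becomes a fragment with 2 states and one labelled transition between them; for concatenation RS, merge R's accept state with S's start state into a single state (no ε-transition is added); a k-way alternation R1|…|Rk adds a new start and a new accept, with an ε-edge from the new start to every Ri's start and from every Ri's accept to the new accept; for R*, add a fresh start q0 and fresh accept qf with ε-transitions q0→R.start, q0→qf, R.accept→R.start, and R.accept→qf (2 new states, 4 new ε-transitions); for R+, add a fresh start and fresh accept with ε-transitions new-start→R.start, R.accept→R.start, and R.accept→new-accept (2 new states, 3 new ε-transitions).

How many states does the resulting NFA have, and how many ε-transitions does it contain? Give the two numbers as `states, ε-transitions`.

Bottom-up over the parse tree:
Each of the 7 symbol leaves contributes 2 states and 0 ε-transitions.
  s* — 4 states, 4 ε-transitions
  s*·q — 5 states, 4 ε-transitions
  (s*·q)* — 7 states, 8 ε-transitions
  s ∪ r ∪ p — 8 states, 6 ε-transitions
  (s*·q)*·r·(s ∪ r ∪ p) — 15 states, 14 ε-transitions
  ((s*·q)*·r·(s ∪ r ∪ p))* — 17 states, 18 ε-transitions
  ((s*·q)*·r·(s ∪ r ∪ p))*·p — 18 states, 18 ε-transitions
  (((s*·q)*·r·(s ∪ r ∪ p))*·p)+ — 20 states, 21 ε-transitions

20, 21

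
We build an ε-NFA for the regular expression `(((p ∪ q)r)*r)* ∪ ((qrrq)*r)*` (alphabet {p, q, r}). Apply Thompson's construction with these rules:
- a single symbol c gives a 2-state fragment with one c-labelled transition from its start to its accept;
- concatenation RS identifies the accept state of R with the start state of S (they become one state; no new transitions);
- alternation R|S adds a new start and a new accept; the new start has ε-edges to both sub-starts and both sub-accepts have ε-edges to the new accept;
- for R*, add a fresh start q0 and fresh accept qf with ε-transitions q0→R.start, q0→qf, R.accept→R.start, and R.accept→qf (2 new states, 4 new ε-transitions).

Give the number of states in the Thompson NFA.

By structural recursion:
Each of the 9 symbol leaves contributes a 2-state fragment.
  p ∪ q — 6 states
  (p ∪ q)r — 7 states
  ((p ∪ q)r)* — 9 states
  ((p ∪ q)r)*r — 10 states
  (((p ∪ q)r)*r)* — 12 states
  qrrq — 5 states
  (qrrq)* — 7 states
  (qrrq)*r — 8 states
  ((qrrq)*r)* — 10 states
  (((p ∪ q)r)*r)* ∪ ((qrrq)*r)* — 24 states

24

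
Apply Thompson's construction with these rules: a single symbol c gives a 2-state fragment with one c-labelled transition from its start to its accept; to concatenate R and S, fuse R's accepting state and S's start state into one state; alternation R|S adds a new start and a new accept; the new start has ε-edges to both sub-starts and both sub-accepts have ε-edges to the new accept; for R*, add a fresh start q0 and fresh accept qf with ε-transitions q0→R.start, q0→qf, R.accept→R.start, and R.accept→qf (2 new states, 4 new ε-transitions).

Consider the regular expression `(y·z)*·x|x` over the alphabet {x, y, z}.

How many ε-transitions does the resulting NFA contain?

8

Per subexpression:
Each of the 4 symbol leaves contributes 0 ε-transitions.
  y·z — 0 ε-transitions
  (y·z)* — 4 ε-transitions
  (y·z)*·x — 4 ε-transitions
  (y·z)*·x|x — 8 ε-transitions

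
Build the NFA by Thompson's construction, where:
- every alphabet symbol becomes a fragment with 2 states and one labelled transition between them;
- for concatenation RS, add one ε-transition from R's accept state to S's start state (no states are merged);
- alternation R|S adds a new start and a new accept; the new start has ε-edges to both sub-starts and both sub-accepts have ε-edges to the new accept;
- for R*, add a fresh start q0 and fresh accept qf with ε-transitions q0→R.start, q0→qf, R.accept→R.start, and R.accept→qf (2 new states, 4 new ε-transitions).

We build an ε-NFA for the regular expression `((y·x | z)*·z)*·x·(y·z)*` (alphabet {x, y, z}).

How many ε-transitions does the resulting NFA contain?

Per subexpression:
Each of the 7 symbol leaves contributes 0 ε-transitions.
  y·x = 1 ε-transition
  y·x | z = 5 ε-transitions
  (y·x | z)* = 9 ε-transitions
  (y·x | z)*·z = 10 ε-transitions
  ((y·x | z)*·z)* = 14 ε-transitions
  y·z = 1 ε-transition
  (y·z)* = 5 ε-transitions
  ((y·x | z)*·z)*·x·(y·z)* = 21 ε-transitions

21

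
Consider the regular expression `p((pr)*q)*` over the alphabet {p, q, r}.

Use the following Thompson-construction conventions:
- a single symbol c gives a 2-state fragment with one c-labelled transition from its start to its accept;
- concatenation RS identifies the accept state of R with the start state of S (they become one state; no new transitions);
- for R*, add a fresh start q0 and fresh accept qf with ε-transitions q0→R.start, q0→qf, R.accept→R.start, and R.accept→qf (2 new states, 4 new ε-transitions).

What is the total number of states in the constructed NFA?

9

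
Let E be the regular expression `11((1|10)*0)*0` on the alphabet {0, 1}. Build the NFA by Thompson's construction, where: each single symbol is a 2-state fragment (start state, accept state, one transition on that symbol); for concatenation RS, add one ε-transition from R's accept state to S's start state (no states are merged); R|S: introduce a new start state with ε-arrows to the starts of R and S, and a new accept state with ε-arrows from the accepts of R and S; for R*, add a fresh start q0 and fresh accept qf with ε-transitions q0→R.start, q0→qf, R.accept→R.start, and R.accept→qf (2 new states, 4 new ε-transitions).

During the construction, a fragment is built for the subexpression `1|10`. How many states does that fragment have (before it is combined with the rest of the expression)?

8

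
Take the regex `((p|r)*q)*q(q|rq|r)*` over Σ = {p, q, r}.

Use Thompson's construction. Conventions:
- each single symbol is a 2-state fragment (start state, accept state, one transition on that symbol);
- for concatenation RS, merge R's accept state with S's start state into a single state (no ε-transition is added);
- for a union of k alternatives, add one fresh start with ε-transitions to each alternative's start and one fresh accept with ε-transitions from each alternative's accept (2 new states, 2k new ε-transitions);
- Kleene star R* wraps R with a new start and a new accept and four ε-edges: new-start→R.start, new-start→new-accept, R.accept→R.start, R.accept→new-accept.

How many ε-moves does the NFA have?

22

Building bottom-up:
Each of the 8 symbol leaves contributes 0 ε-transitions.
  p|r = 4 ε-transitions
  (p|r)* = 8 ε-transitions
  (p|r)*q = 8 ε-transitions
  ((p|r)*q)* = 12 ε-transitions
  rq = 0 ε-transitions
  q|rq|r = 6 ε-transitions
  (q|rq|r)* = 10 ε-transitions
  ((p|r)*q)*q(q|rq|r)* = 22 ε-transitions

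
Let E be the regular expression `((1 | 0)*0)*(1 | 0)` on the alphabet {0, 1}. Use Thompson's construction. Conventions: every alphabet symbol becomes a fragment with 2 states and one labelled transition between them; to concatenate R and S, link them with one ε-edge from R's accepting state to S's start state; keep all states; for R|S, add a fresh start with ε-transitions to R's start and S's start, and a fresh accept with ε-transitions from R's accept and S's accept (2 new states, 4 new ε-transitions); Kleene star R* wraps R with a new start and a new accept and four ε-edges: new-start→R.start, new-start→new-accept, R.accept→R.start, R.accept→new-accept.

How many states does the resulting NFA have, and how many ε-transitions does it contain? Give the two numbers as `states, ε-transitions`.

18, 18

Building bottom-up:
Each of the 5 symbol leaves contributes 2 states and 0 ε-transitions.
  1 | 0 = 6 states, 4 ε-transitions
  (1 | 0)* = 8 states, 8 ε-transitions
  (1 | 0)*0 = 10 states, 9 ε-transitions
  ((1 | 0)*0)* = 12 states, 13 ε-transitions
  1 | 0 = 6 states, 4 ε-transitions
  ((1 | 0)*0)*(1 | 0) = 18 states, 18 ε-transitions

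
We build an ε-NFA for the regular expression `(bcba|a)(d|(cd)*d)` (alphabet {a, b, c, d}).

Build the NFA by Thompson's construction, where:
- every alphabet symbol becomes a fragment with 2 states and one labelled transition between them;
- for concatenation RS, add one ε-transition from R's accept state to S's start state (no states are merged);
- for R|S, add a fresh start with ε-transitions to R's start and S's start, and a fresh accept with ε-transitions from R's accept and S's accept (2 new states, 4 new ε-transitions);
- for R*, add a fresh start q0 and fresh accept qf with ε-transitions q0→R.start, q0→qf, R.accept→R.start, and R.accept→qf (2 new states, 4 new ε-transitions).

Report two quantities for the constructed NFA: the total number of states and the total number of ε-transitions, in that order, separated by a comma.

24, 18

Bottom-up over the parse tree:
Each of the 9 symbol leaves contributes 2 states and 0 ε-transitions.
  bcba : 8 states, 3 ε-transitions
  bcba|a : 12 states, 7 ε-transitions
  cd : 4 states, 1 ε-transition
  (cd)* : 6 states, 5 ε-transitions
  (cd)*d : 8 states, 6 ε-transitions
  d|(cd)*d : 12 states, 10 ε-transitions
  (bcba|a)(d|(cd)*d) : 24 states, 18 ε-transitions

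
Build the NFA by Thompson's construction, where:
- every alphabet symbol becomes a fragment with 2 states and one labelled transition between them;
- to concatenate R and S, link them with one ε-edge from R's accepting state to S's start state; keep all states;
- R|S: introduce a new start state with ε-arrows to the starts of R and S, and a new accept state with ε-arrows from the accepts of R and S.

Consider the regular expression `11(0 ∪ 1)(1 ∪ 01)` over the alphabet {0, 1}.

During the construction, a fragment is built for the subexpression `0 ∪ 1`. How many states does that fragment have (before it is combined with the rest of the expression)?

6

Fragment for `0 ∪ 1`:
Each of the 2 symbol leaves contributes a 2-state fragment.
  0 ∪ 1 → 6 states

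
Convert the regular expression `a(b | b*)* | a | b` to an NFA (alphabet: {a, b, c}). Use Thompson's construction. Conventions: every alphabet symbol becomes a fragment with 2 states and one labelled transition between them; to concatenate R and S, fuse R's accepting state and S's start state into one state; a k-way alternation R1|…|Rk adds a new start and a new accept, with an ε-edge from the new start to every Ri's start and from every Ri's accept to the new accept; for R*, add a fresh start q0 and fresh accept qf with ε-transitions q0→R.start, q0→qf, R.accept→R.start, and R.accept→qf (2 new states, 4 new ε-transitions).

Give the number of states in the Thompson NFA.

Per subexpression:
Each of the 5 symbol leaves contributes a 2-state fragment.
  b* : 4 states
  b | b* : 8 states
  (b | b*)* : 10 states
  a(b | b*)* : 11 states
  a(b | b*)* | a | b : 17 states

17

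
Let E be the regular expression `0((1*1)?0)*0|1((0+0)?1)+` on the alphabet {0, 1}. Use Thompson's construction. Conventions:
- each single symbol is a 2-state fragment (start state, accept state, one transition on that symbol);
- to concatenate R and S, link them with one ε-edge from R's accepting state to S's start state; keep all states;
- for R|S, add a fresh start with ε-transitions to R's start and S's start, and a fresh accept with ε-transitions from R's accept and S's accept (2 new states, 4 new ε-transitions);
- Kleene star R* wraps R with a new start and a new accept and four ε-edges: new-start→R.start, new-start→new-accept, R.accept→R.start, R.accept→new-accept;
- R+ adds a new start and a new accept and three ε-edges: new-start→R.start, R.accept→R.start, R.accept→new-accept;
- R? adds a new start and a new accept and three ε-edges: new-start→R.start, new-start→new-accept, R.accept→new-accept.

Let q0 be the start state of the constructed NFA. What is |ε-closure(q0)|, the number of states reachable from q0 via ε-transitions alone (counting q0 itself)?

3

Compute the ε-closure size of each fragment's start state recursively; a symbol fragment's start has no outgoing ε-edge, so its closure is just itself (size 1).
  1* → the star's fresh start ε-reaches both the body's start and the fresh accept: |ε-closure| = 2 + 1 = 3
  1*1 → |ε-closure| = 3 + 1 = 4 (closure spills across the concat boundary because the left factor accepts ε)
  (1*1)? → |ε-closure| = 1 (new start) + 4 (body) + 1 (new accept, via ε) = 6
  (1*1)?0 → |ε-closure| = 6 + 1 = 7 (closure spills across the concat boundary because the left factor accepts ε)
  ((1*1)?0)* → |ε-closure| = 1 (new start) + 7 (body) + 1 (new accept) = 9
  0((1*1)?0)*0 → |ε-closure| equals the left operand's closure size = 1 (its accept is not ε-reachable, so the closure stops there)
  0+ → |ε-closure| = 1 + 1 = 2 (the body doesn't accept ε, so the new accept is not reached)
  0+0 → same as the first factor's closure: |ε-closure| = 2
  (0+0)? → new start has ε-edges to the inner start and to the new accept, so |ε-closure| = 2 + 2 = 4
  (0+0)?1 → the left operand accepts ε, so the closure extends into the next operand (via the concat ε-link); |ε-closure| = 4 + 1 = 5
  ((0+0)?1)+ → |ε-closure| = 1 + 5 = 6 (the body doesn't accept ε, so the new accept is not reached)
  1((0+0)?1)+ → same as the first factor's closure: |ε-closure| = 1
  0((1*1)?0)*0|1((0+0)?1)+ → new start ε-reaches every alternative's start; none of them accept ε, so the new accept is not reached: |ε-closure| = 1 + 1 + 1 = 3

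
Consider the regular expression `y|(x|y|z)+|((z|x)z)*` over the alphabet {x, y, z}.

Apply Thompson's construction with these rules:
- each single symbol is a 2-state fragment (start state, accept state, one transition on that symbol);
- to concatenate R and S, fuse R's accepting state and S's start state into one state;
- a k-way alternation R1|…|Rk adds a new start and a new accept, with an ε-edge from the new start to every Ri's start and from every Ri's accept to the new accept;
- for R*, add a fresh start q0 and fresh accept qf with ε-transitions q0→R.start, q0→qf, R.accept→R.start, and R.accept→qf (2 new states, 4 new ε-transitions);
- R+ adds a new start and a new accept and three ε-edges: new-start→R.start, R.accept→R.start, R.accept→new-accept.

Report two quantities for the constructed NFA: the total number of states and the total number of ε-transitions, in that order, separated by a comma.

By structural recursion:
Each of the 7 symbol leaves contributes 2 states and 0 ε-transitions.
  x|y|z → 8 states, 6 ε-transitions
  (x|y|z)+ → 10 states, 9 ε-transitions
  z|x → 6 states, 4 ε-transitions
  (z|x)z → 7 states, 4 ε-transitions
  ((z|x)z)* → 9 states, 8 ε-transitions
  y|(x|y|z)+|((z|x)z)* → 23 states, 23 ε-transitions

23, 23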